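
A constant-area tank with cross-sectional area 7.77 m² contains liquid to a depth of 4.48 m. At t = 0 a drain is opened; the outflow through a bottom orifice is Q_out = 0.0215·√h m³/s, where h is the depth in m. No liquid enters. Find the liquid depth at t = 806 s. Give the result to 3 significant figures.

A dh/dt = −Q_out = −0.0215 √h.
∫ h^(−1/2) dh = −(0.0215/A) ∫ dt, giving 2√h = 2√h₀ − (0.0215/A) t.
√h = √4.48 − 0.0215·806/(2·7.77) = 2.1166 − 1.1151 = 1.0015.
h = 1.0015² = 1.0030 m.

1.00 m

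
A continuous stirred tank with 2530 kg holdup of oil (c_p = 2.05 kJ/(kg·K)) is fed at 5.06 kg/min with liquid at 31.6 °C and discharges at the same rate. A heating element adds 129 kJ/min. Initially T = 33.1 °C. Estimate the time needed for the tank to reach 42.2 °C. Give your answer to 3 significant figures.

Heat balance on the well-mixed liquid: M c_p dT/dt = ṁ c_p (T_in − T) + 129.
τ = M/ṁ = 500.00 min; T_ss = T_in + Q̇/(ṁ c_p) = 44.036 °C.
T(t) = T_ss + (T₀ − T_ss) e^(−t/τ). Set T = 42.2:
e^(−t/τ) = (42.2 − 44.036)/(33.1 − 44.036) = 0.16790
t = −500.00 · ln(0.16790) = 892.21 min.

892 min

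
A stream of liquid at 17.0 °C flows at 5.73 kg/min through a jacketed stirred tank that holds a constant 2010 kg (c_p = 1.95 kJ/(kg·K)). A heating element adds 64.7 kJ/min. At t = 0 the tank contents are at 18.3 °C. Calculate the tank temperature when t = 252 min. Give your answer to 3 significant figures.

Unsteady energy balance on the tank contents: M c_p dT/dt = ṁ c_p (T_in − T) + 64.7.
τ = M/ṁ = 350.79 min; T_ss = T_in + Q̇/(ṁ c_p) = 17.0 + 64.7/(5.73·1.95) = 22.790 °C.
Integrating: T(t) = T_ss + (T₀ − T_ss) e^(−t/τ).
T(252) = 22.790 + (-4.4905)·e^(−252/350.79) = 22.790 + (-4.4905)·0.48754 = 20.601 °C.

20.6 °C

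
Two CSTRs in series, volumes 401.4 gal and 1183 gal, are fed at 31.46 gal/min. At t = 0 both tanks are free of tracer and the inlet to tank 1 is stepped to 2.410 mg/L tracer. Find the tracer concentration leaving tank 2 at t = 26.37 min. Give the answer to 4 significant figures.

Species balance on tank i: dCᵢ/dt = (Cᵢ₋₁ − Cᵢ)/τᵢ with τᵢ = Vᵢ/Q.
τ₁ = 401.4/31.46 = 12.7591 min; τ₂ = 1183/31.46 = 37.6033 min.
Solving the cascade with C₁(0)=C₂(0)=0 gives C₂(t) = C_in[1 − (τ₁ e^(−t/τ₁) − τ₂ e^(−t/τ₂))/(τ₁ − τ₂)].
At t = 26.37: e^(−t/τ₁) = 0.126594, e^(−t/τ₂) = 0.495956.
C₂ = 2.410·[1 − (12.7591·0.126594 − 37.6033·0.495956)/(-24.8442)] = 2.410·0.314354 = 0.757593 mg/L.

0.7576 mg/L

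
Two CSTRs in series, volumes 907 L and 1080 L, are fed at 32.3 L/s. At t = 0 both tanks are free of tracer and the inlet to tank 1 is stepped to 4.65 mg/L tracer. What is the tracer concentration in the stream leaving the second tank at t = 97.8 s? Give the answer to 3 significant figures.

Each tank obeys Vᵢ dCᵢ/dt = Q(Cᵢ₋₁ − Cᵢ), so τᵢ = Vᵢ/Q.
τ₁ = 907/32.3 = 28.080 s; τ₂ = 1080/32.3 = 33.437 s.
Solving the cascade with C₁(0)=C₂(0)=0 gives C₂(t) = C_in[1 − (τ₁ e^(−t/τ₁) − τ₂ e^(−t/τ₂))/(τ₁ − τ₂)].
At t = 97.8: e^(−t/τ₁) = 0.030720, e^(−t/τ₂) = 0.053668.
C₂ = 4.65·[1 − (28.080·0.030720 − 33.437·0.053668)/(-5.3560)] = 4.65·0.82602 = 3.8410 mg/L.

3.84 mg/L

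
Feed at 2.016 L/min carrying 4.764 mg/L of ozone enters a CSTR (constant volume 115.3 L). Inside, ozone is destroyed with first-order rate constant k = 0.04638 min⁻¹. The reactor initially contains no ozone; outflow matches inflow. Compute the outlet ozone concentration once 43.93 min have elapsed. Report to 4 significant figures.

1.225 mg/L

Accumulation = in − out − consumed: V dC/dt = Q C_in − Q C − k V C.
dC/dt = (Q/V) C_in − (Q/V + k) C; effective rate a = Q/V + k = 0.0174848 + 0.04638 = 0.0638648 min⁻¹.
C_ss = Q C_in/(Q + kV) = 1.30428 mg/L; C(t) = C_ss + (C₀ − C_ss) e^(−a t).
C(43.93) = 1.30428 + (-1.30428)·e^(−0.0638648·43.93) = 1.30428 + (-1.30428)·0.0604716 = 1.22541 mg/L.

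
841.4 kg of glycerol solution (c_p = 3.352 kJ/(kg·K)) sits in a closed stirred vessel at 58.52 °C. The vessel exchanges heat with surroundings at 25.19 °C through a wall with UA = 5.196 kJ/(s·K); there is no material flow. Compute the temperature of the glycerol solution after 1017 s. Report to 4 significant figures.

Lumped-capacitance energy balance: M c_p dT/dt = UA(T_amb − T).
dT/dt = (T_ss − T)/τ with T_ss = T_amb = 25.1900 °C, τ = M c_p/UA = 841.4·3.352/5.196 = 542.797 s.
This is linear first-order; T(t) = T_ss + (T₀ − T_ss) e^(−t/τ).
T(1017) = 25.1900 + (33.3300)·0.153565 = 30.3083 °C.

30.31 °C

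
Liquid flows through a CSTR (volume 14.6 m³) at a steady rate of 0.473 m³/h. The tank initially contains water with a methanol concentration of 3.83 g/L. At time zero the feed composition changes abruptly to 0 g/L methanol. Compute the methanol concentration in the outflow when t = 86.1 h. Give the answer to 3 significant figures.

Species balance on the tank: V dC/dt = Q(C_in − C).
So dC/dt = (C_in − C)/τ with τ = V/Q = 14.6/0.473 = 30.867 h.
This is linear first-order; C(t) = C_in + (C₀ − C_in) e^(−t/τ).
C(86.1) = 0 + (3.83 − 0)·e^(−86.1/30.867) = 0 + (3.8300)·0.061458 = 0.23538 g/L.

0.235 g/L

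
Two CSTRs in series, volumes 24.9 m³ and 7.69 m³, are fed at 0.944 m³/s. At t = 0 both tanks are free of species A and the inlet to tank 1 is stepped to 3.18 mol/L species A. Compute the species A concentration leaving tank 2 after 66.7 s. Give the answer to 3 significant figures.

Time constants: τᵢ = Vᵢ/Q for each well-mixed tank.
τ₁ = 24.9/0.944 = 26.377 s; τ₂ = 7.69/0.944 = 8.1462 s.
Solving the cascade with C₁(0)=C₂(0)=0 gives C₂(t) = C_in[1 − (τ₁ e^(−t/τ₁) − τ₂ e^(−t/τ₂))/(τ₁ − τ₂)].
At t = 66.7: e^(−t/τ₁) = 0.079762, e^(−t/τ₂) = 0.00027800.
C₂ = 3.18·[1 − (26.377·0.079762 − 8.1462·0.00027800)/(18.231)] = 3.18·0.88472 = 2.8134 mol/L.

2.81 mol/L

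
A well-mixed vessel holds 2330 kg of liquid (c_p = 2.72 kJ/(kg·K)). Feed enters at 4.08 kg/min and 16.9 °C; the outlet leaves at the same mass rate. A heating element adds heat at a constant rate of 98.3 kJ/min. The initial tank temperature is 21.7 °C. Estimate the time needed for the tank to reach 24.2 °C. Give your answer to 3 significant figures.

First-law balance (no shaft work): M c_p dT/dt = ṁ c_p (T_in − T) + 98.3.
τ = M/ṁ = 571.08 min; T_ss = T_in + Q̇/(ṁ c_p) = 25.758 °C.
T(t) = T_ss + (T₀ − T_ss) e^(−t/τ). Set T = 24.2:
e^(−t/τ) = (24.2 − 25.758)/(21.7 − 25.758) = 0.38390
t = −571.08 · ln(0.38390) = 546.74 min.

547 min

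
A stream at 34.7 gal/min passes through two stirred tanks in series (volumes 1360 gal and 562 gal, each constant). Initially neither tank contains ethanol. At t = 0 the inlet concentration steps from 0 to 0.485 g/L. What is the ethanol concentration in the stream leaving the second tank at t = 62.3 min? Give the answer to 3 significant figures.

0.324 g/L

Species balance on tank i: dCᵢ/dt = (Cᵢ₋₁ − Cᵢ)/τᵢ with τᵢ = Vᵢ/Q.
τ₁ = 1360/34.7 = 39.193 min; τ₂ = 562/34.7 = 16.196 min.
Tank 1: C₁ = C_in(1 − e^(−t/τ₁)). Tank 2 (τ₁ ≠ τ₂): C₂ = C_in[1 − (τ₁ e^(−t/τ₁) − τ₂ e^(−t/τ₂))/(τ₁ − τ₂)].
At t = 62.3: e^(−t/τ₁) = 0.20401, e^(−t/τ₂) = 0.021351.
C₂ = 0.485·[1 − (39.193·0.20401 − 16.196·0.021351)/(22.997)] = 0.485·0.66734 = 0.32366 g/L.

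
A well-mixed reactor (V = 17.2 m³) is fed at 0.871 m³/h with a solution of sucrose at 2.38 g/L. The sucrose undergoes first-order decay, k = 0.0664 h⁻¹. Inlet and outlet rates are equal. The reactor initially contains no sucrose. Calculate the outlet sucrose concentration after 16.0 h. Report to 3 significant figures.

V dC/dt = Q(C_in − C) − k V C.
dC/dt = (Q/V) C_in − (Q/V + k) C; effective rate a = Q/V + k = 0.050640 + 0.0664 = 0.11704 h⁻¹.
C_ss = Q C_in/(Q + kV) = 1.0298 g/L; C(t) = C_ss + (C₀ − C_ss) e^(−a t).
C(16.0) = 1.0298 + (-1.0298)·e^(−0.11704·16.0) = 1.0298 + (-1.0298)·0.15372 = 0.87146 g/L.

0.871 g/L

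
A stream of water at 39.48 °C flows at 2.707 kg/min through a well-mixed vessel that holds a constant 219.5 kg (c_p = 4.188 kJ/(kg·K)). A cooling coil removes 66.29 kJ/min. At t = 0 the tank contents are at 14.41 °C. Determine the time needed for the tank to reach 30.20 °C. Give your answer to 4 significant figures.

First-law balance (no shaft work): M c_p dT/dt = ṁ c_p (T_in − T) − 66.29.
τ = M/ṁ = 81.0861 min; T_ss = T_in − Q̇/(ṁ c_p) = 33.6327 °C.
T(t) = T_ss + (T₀ − T_ss) e^(−t/τ). Set T = 30.20:
e^(−t/τ) = (30.20 − 33.6327)/(14.41 − 33.6327) = 0.178577
t = −81.0861 · ln(0.178577) = 139.690 min.

139.7 min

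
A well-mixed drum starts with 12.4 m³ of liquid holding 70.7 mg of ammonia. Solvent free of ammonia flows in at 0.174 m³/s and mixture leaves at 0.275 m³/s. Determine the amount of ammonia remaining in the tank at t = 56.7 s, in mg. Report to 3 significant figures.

Let m(t) be the amount of ammonia. Volume: V(t) = V₀ + (Q_in − Q_out) t = 12.4 − 0.10100 t; V(56.7) = 6.6733 m³.
Species balance (pure solvent in): dm/dt = −Q_out · m/V(t).
dm/m = −Q_out dt/(V₀ − 0.10100 t); integrating gives ln(m/m₀) = −(Q_out/(Q_in−Q_out)) ln(V/V₀).
m = m₀ (V₀/V)^(Q_out/(Q_in−Q_out)) = 70.7 × (12.4/6.6733)^(-2.7228) = 13.085 mg.

13.1 mg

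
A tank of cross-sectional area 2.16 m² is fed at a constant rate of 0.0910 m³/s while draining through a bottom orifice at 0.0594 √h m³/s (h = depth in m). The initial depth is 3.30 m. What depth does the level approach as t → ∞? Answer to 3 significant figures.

Mass balance (ρ constant): A dh/dt = Q_in − 0.0594 √h. At steady state dh/dt = 0:
Q_in = 0.0594 √h_ss ⇒ √h_ss = 0.0910/0.0594 = 1.5320.
h_ss = 1.5320² = 2.3470 m. (Since h₀ = 3.30 m > h_ss, the level will fall toward this value.)

2.35 m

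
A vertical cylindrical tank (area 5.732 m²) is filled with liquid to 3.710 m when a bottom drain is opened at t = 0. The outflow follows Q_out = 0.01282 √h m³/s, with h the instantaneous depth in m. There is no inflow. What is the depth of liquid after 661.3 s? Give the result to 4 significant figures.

Accumulation of liquid (constant cross-section A): A dh/dt = −0.01282 √h.
Separate and integrate: 2(√h − √h₀) = −(0.01282/A) t.
√h = √3.710 − 0.01282·661.3/(2·5.732) = 1.92614 − 0.739521 = 1.18662.
h = 1.18662² = 1.40806 m.

1.408 m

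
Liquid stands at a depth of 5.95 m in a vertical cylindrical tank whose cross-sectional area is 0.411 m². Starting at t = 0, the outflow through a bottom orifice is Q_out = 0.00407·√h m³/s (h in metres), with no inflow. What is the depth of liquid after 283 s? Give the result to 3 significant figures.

With no inflow, A dh/dt = −0.00407 √h.
Separate and integrate: 2(√h − √h₀) = −(0.00407/A) t.
√h = √5.95 − 0.00407·283/(2·0.411) = 2.4393 − 1.4012 = 1.0380.
h = 1.0380² = 1.0775 m.

1.08 m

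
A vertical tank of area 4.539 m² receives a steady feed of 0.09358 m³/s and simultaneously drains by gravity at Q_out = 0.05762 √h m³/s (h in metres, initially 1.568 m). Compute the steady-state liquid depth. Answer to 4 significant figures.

Level balance: A dh/dt = 0.09358 − 0.05762 √h. Setting dh/dt = 0:
Q_in = 0.05762 √h_ss ⇒ √h_ss = 0.09358/0.05762 = 1.62409.
h_ss = 1.62409² = 2.63766 m. (Since h₀ = 1.568 m < h_ss, the level will rise toward this value.)

2.638 m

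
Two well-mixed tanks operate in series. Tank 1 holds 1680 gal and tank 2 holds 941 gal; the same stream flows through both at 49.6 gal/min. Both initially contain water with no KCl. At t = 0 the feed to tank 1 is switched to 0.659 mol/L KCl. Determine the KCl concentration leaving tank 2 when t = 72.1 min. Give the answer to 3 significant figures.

Time constants: τᵢ = Vᵢ/Q for each well-mixed tank.
τ₁ = 1680/49.6 = 33.871 min; τ₂ = 941/49.6 = 18.972 min.
Tank 1: C₁ = C_in(1 − e^(−t/τ₁)). Tank 2 (τ₁ ≠ τ₂): C₂ = C_in[1 − (τ₁ e^(−t/τ₁) − τ₂ e^(−t/τ₂))/(τ₁ − τ₂)].
At t = 72.1: e^(−t/τ₁) = 0.11900, e^(−t/τ₂) = 0.022362.
C₂ = 0.659·[1 − (33.871·0.11900 − 18.972·0.022362)/(14.899)] = 0.659·0.75796 = 0.49949 mol/L.

0.499 mol/L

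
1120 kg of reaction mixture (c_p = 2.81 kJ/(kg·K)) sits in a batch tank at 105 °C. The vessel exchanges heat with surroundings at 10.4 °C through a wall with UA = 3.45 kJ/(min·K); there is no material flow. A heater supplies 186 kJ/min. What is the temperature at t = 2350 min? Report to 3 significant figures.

67.4 °C

M c_p dT/dt = −UA(T − T_amb) + Q̇.
dT/dt = (T_ss − T)/τ with T_ss = T_amb + Q̇/UA = 10.4 + 186/3.45 = 64.313 °C, τ = M c_p/UA = 1120·2.81/3.45 = 912.23 min.
Integrating: T(t) = T_ss + (T₀ − T_ss) e^(−t/τ).
T(2350) = 64.313 + (40.687)·0.076070 = 67.408 °C.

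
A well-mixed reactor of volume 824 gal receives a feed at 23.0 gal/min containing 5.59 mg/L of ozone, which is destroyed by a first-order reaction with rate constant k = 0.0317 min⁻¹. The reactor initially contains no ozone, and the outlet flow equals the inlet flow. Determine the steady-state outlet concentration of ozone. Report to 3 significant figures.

2.62 mg/L

Accumulation = in − out − consumed: V dC/dt = Q C_in − Q C − k V C.
At steady state: 0 = Q C_in − (Q + kV) C_ss, so C_ss = Q C_in/(Q + kV).
C_ss = 23.0·5.59/(23.0 + 0.0317·824) = 128.57/49.121 = 2.6174 mg/L.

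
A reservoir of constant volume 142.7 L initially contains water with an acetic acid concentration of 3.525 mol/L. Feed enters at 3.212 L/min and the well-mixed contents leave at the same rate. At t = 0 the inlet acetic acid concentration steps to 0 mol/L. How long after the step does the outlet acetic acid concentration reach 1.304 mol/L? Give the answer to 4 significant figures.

44.18 min

Species balance: V dC/dt = Q(C_in − C) ⇒ τ = V/Q = 44.4271 min.
C(t) = C_in + (C₀ − C_in) e^(−t/τ). Set C = 1.304 and solve for t:
e^(−t/τ) = (C − C_in)/(C₀ − C_in) = (1.304 − 0)/(3.525 − 0) = 0.369929
t = −τ ln(…) = 44.4271 × 0.994444 = 44.1803 min.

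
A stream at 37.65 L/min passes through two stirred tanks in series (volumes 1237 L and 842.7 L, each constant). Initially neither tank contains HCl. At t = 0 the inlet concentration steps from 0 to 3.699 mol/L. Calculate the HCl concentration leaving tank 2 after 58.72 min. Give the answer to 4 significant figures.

Time constants: τᵢ = Vᵢ/Q for each well-mixed tank.
τ₁ = 1237/37.65 = 32.8552 min; τ₂ = 842.7/37.65 = 22.3825 min.
Tank 1: C₁ = C_in(1 − e^(−t/τ₁)). Tank 2 (τ₁ ≠ τ₂): C₂ = C_in[1 − (τ₁ e^(−t/τ₁) − τ₂ e^(−t/τ₂))/(τ₁ − τ₂)].
At t = 58.72: e^(−t/τ₁) = 0.167423, e^(−t/τ₂) = 0.0725498.
C₂ = 3.699·[1 − (32.8552·0.167423 − 22.3825·0.0725498)/(10.4728)] = 3.699·0.629815 = 2.32968 mol/L.

2.330 mol/L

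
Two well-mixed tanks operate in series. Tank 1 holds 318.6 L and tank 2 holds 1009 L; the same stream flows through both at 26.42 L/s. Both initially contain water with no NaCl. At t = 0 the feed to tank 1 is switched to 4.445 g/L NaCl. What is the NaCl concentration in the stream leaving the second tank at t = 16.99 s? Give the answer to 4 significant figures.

Species balance on tank i: dCᵢ/dt = (Cᵢ₋₁ − Cᵢ)/τᵢ with τᵢ = Vᵢ/Q.
τ₁ = 318.6/26.42 = 12.0590 s; τ₂ = 1009/26.42 = 38.1908 s.
Tank 1: C₁ = C_in(1 − e^(−t/τ₁)). Tank 2 (τ₁ ≠ τ₂): C₂ = C_in[1 − (τ₁ e^(−t/τ₁) − τ₂ e^(−t/τ₂))/(τ₁ − τ₂)].
At t = 16.99: e^(−t/τ₁) = 0.244412, e^(−t/τ₂) = 0.640906.
C₂ = 4.445·[1 − (12.0590·0.244412 − 38.1908·0.640906)/(-26.1317)] = 4.445·0.176123 = 0.782865 g/L.

0.7829 g/L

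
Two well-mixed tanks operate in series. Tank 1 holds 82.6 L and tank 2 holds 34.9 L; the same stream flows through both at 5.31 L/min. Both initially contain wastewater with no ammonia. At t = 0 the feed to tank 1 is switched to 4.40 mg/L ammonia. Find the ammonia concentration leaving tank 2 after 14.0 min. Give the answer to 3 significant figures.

1.68 mg/L

Species balance on tank i: dCᵢ/dt = (Cᵢ₋₁ − Cᵢ)/τᵢ with τᵢ = Vᵢ/Q.
τ₁ = 82.6/5.31 = 15.556 min; τ₂ = 34.9/5.31 = 6.5725 min.
Tank 1: C₁ = C_in(1 − e^(−t/τ₁)). Tank 2 (τ₁ ≠ τ₂): C₂ = C_in[1 − (τ₁ e^(−t/τ₁) − τ₂ e^(−t/τ₂))/(τ₁ − τ₂)].
At t = 14.0: e^(−t/τ₁) = 0.40657, e^(−t/τ₂) = 0.11883.
C₂ = 4.40·[1 − (15.556·0.40657 − 6.5725·0.11883)/(8.9831)] = 4.40·0.38290 = 1.6848 mg/L.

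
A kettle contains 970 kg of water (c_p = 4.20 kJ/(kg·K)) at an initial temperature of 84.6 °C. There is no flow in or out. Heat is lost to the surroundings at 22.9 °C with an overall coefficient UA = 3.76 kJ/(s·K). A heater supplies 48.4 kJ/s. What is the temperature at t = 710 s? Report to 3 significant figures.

Heat balance on the well-mixed liquid: M c_p dT/dt = −UA(T − T_amb) + Q̇.
dT/dt = (T_ss − T)/τ with T_ss = T_amb + Q̇/UA = 22.9 + 48.4/3.76 = 35.772 °C, τ = M c_p/UA = 970·4.20/3.76 = 1083.5 s.
Solution: T(t) = T_ss + (T₀ − T_ss) e^(−t/τ).
T(710) = 35.772 + (48.828)·0.51930 = 61.128 °C.

61.1 °C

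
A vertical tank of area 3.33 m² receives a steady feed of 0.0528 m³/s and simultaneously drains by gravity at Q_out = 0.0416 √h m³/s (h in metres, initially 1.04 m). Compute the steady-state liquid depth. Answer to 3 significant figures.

Mass balance (ρ constant): A dh/dt = Q_in − 0.0416 √h. At steady state dh/dt = 0:
Q_in = 0.0416 √h_ss ⇒ √h_ss = 0.0528/0.0416 = 1.2692.
h_ss = 1.2692² = 1.6109 m. (Since h₀ = 1.04 m < h_ss, the level will rise toward this value.)

1.61 m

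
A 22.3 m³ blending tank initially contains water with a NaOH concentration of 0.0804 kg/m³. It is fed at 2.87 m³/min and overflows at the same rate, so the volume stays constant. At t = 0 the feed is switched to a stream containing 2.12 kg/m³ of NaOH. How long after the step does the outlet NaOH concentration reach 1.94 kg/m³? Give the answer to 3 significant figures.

18.9 min

Species balance on the tank: V dC/dt = Q(C_in − C), so τ = V/Q = 7.7700 min.
C(t) = C_in + (C₀ − C_in) e^(−t/τ). Set C = 1.94 and solve for t:
e^(−t/τ) = (C − C_in)/(C₀ − C_in) = (1.94 − 2.12)/(0.0804 − 2.12) = 0.088253
t = −τ ln(…) = 7.7700 × 2.4276 = 18.862 min.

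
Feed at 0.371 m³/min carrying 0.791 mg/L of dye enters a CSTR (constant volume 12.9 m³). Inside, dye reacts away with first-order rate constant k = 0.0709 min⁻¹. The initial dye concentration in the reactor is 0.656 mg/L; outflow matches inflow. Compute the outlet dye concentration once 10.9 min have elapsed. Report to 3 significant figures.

0.373 mg/L

Accumulation = in − out − consumed: V dC/dt = Q C_in − Q C − k V C.
This is linear with rate a = Q/V + k = 0.099660 min⁻¹.
C_ss = Q C_in/(Q + kV) = 0.22827 mg/L; C(t) = C_ss + (C₀ − C_ss) e^(−a t).
C(10.9) = 0.22827 + (0.42773)·e^(−0.099660·10.9) = 0.22827 + (0.42773)·0.33747 = 0.37261 mg/L.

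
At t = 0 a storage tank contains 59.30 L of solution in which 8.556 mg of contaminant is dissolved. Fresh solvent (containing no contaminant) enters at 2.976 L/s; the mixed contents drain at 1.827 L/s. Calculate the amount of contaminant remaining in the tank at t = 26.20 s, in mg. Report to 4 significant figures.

Total volume: dV/dt = Q_in − Q_out = 1.14900 L/s, so V(t) = 59.30 + 1.14900 t and V(26.20) = 89.4038 L.
Species balance (pure solvent in): dm/dt = −Q_out · m/V(t).
dm/m = −Q_out dt/(V₀ + 1.14900 t); integrating gives ln(m/m₀) = −(Q_out/(Q_in−Q_out)) ln(V/V₀).
m = m₀ (V₀/V)^(Q_out/(Q_in−Q_out)) = 8.556 × (59.30/89.4038)^(1.59008) = 4.45408 mg.

4.454 mg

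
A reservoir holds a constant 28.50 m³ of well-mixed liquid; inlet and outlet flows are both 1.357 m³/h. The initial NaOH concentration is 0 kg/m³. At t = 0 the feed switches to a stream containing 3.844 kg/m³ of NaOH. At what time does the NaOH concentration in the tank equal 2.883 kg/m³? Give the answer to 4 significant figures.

Species balance: V dC/dt = Q(C_in − C) ⇒ τ = V/Q = 21.0022 h.
C(t) = C_in + (C₀ − C_in) e^(−t/τ). Set C = 2.883 and solve for t:
e^(−t/τ) = (C − C_in)/(C₀ − C_in) = (2.883 − 3.844)/(0 − 3.844) = 0.250000
t = −τ ln(…) = 21.0022 × 1.38629 = 29.1152 h.

29.12 h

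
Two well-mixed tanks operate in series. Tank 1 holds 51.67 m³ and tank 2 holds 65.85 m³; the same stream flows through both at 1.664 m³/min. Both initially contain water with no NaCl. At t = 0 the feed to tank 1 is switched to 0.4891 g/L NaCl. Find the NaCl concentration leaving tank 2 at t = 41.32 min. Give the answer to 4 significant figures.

0.1606 g/L

Time constants: τᵢ = Vᵢ/Q for each well-mixed tank.
τ₁ = 51.67/1.664 = 31.0517 min; τ₂ = 65.85/1.664 = 39.5733 min.
Tank 1: C₁ = C_in(1 − e^(−t/τ₁)). Tank 2 (τ₁ ≠ τ₂): C₂ = C_in[1 − (τ₁ e^(−t/τ₁) − τ₂ e^(−t/τ₂))/(τ₁ − τ₂)].
At t = 41.32: e^(−t/τ₁) = 0.264296, e^(−t/τ₂) = 0.351995.
C₂ = 0.4891·[1 − (31.0517·0.264296 − 39.5733·0.351995)/(-8.52163)] = 0.4891·0.328442 = 0.160641 g/L.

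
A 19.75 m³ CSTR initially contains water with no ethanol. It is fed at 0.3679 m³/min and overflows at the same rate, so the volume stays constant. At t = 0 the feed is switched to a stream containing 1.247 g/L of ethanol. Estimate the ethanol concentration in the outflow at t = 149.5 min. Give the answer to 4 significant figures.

1.170 g/L

Species balance on the tank: V dC/dt = Q(C_in − C).
Time constant τ = V/Q = 19.75/0.3679 = 53.6831 min.
Solution: C(t) = C_in + (C₀ − C_in) e^(−t/τ).
C(149.5) = 1.247 + (0 − 1.247)·e^(−149.5/53.6831) = 1.247 + (-1.24700)·0.0617375 = 1.17001 g/L.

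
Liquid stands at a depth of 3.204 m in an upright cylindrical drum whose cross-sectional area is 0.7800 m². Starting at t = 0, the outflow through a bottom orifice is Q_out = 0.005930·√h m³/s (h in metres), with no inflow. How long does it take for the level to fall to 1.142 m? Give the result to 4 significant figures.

189.8 s

A dh/dt = −Q_out = −0.005930 √h.
Separate and integrate: 2(√h − √h₀) = −(0.005930/A) t.
t = 2A(√h₀ − √h)/0.005930 = 2·0.7800·(√3.204 − √1.142)/0.005930
  = 1.56000 × (1.78997 − 1.06864) / 0.005930 = 189.759 s.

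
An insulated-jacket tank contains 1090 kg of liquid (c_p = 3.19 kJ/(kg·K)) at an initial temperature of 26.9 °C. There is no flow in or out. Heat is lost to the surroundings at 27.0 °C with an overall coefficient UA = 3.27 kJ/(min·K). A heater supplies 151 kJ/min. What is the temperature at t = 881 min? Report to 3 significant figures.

53.0 °C

M c_p dT/dt = −UA(T − T_amb) + Q̇.
dT/dt = (T_ss − T)/τ with T_ss = T_amb + Q̇/UA = 27.0 + 151/3.27 = 73.177 °C, τ = M c_p/UA = 1090·3.19/3.27 = 1063.3 min.
T approaches T_ss exponentially: T(t) = T_ss + (T₀ − T_ss) e^(−t/τ).
T(881) = 73.177 + (-46.277)·0.43669 = 52.968 °C.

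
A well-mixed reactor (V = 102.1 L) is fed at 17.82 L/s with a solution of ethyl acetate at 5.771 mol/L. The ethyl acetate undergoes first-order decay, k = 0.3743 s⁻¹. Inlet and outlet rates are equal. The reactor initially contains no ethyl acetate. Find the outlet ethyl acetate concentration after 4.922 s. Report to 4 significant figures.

1.712 mol/L

Species balance: V dC/dt = Q C_in − Q C − k V C.
This is linear with rate a = Q/V + k = 0.548835 s⁻¹.
C_ss = Q C_in/(Q + kV) = 1.83523 mol/L; C(t) = C_ss + (C₀ − C_ss) e^(−a t).
C(4.922) = 1.83523 + (-1.83523)·e^(−0.548835·4.922) = 1.83523 + (-1.83523)·0.0671139 = 1.71206 mol/L.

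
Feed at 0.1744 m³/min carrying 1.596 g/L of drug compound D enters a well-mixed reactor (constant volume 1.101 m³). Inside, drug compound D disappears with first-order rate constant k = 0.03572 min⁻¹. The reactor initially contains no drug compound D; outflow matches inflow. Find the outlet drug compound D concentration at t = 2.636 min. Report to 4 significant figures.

Accumulation = in − out − consumed: V dC/dt = Q C_in − Q C − k V C.
dC/dt = (Q/V) C_in − (Q/V + k) C; effective rate a = Q/V + k = 0.158401 + 0.03572 = 0.194121 min⁻¹.
C_ss = Q C_in/(Q + kV) = 1.30232 g/L; C(t) = C_ss + (C₀ − C_ss) e^(−a t).
C(2.636) = 1.30232 + (-1.30232)·e^(−0.194121·2.636) = 1.30232 + (-1.30232)·0.599473 = 0.521615 g/L.

0.5216 g/L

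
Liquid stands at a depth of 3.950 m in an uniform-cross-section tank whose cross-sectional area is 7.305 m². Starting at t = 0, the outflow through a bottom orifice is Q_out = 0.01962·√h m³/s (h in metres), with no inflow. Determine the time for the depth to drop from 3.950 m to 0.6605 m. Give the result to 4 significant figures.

874.8 s

With no inflow, A dh/dt = −0.01962 √h.
Separate and integrate: 2(√h − √h₀) = −(0.01962/A) t.
t = 2A(√h₀ − √h)/0.01962 = 2·7.305·(√3.950 − √0.6605)/0.01962
  = 14.6100 × (1.98746 − 0.812712) / 0.01962 = 874.775 s.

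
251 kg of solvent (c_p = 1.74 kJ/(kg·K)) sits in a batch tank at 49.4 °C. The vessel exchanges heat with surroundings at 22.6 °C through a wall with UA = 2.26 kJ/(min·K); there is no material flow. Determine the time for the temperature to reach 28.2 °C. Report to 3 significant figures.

303 min

Lumped-capacitance energy balance: M c_p dT/dt = UA(T_amb − T).
τ = M c_p/UA = 193.25 min; T_ss = T_amb = 22.600 °C.
T(t) = T_ss + (T₀ − T_ss)e^(−t/τ); set T = 28.2:
t = −τ ln[(T − T_ss)/(T₀ − T_ss)] = −193.25 · ln(0.20896) = 302.56 min.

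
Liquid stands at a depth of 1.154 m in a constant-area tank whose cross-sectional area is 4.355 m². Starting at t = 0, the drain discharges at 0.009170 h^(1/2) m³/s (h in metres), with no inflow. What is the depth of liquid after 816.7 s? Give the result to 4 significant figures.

0.04597 m

With no inflow, A dh/dt = −0.009170 √h.
This is separable: 2 d(√h)/dt = −0.009170/A, so √h = √h₀ − (0.009170/(2A)) t.
√h = √1.154 − 0.009170·816.7/(2·4.355) = 1.07424 − 0.859832 = 0.214412.
h = 0.214412² = 0.0459724 m.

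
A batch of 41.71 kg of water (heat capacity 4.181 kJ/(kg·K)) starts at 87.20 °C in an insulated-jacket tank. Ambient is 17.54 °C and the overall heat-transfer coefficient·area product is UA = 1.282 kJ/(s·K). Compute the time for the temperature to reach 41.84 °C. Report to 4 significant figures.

M c_p dT/dt = −UA(T − T_amb).
τ = M c_p/UA = 136.029 s; T_ss = T_amb = 17.5400 °C.
T(t) = T_ss + (T₀ − T_ss)e^(−t/τ); set T = 41.84:
t = −τ ln[(T − T_ss)/(T₀ − T_ss)] = −136.029 · ln(0.348837) = 143.259 s.

143.3 s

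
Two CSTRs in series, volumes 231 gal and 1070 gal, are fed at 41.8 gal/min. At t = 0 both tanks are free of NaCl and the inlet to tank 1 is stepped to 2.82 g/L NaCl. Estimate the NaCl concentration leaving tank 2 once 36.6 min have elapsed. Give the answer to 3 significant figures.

Time constants: τᵢ = Vᵢ/Q for each well-mixed tank.
τ₁ = 231/41.8 = 5.5263 min; τ₂ = 1070/41.8 = 25.598 min.
Solving the cascade with C₁(0)=C₂(0)=0 gives C₂(t) = C_in[1 − (τ₁ e^(−t/τ₁) − τ₂ e^(−t/τ₂))/(τ₁ − τ₂)].
At t = 36.6: e^(−t/τ₁) = 0.0013296, e^(−t/τ₂) = 0.23936.
C₂ = 2.82·[1 − (5.5263·0.0013296 − 25.598·0.23936)/(-20.072)] = 2.82·0.69511 = 1.9602 g/L.

1.96 g/L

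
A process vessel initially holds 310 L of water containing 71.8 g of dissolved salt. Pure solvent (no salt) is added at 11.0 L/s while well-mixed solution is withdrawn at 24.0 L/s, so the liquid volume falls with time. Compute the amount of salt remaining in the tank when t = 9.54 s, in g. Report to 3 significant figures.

28.0 g

Let m(t) be the amount of salt. Volume: V(t) = V₀ + (Q_in − Q_out) t = 310 − 13.000 t; V(9.54) = 185.98 L.
Species balance (pure solvent in): dm/dt = −Q_out · m/V(t).
Separate: dm/m = −Q_out dt/V(t) ⇒ ln(m/m₀) = −(Q_out/(Q_in−Q_out)) ln(V/V₀).
m = m₀ (V₀/V)^(Q_out/(Q_in−Q_out)) = 71.8 × (310/185.98)^(-1.8462) = 27.956 g.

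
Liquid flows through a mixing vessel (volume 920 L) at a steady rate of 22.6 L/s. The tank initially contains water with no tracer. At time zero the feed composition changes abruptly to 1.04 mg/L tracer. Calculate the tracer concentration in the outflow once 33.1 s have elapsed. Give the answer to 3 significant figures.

0.579 mg/L

Transient balance on the dissolved component: V dC/dt = Q(C_in − C).
Time constant τ = V/Q = 920/22.6 = 40.708 s.
Integrating: C(t) = C_in + (C₀ − C_in) e^(−t/τ).
C(33.1) = 1.04 + (0 − 1.04)·e^(−33.1/40.708) = 1.04 + (-1.0400)·0.44348 = 0.57878 mg/L.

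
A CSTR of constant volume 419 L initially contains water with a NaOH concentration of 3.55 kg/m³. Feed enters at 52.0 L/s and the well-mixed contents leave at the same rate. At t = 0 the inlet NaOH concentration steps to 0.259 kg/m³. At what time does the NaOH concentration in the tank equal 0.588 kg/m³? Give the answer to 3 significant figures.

18.6 s

Transient balance on the dissolved component: V dC/dt = Q(C_in − C), so τ = V/Q = 8.0577 s.
C(t) = C_in + (C₀ − C_in) e^(−t/τ). Set C = 0.588 and solve for t:
e^(−t/τ) = (C − C_in)/(C₀ − C_in) = (0.588 − 0.259)/(3.55 − 0.259) = 0.099970
t = −τ ln(…) = 8.0577 × 2.3029 = 18.556 s.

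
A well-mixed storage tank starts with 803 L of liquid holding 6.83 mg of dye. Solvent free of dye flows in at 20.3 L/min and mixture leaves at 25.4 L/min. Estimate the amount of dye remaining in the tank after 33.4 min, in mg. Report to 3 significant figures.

Total volume: dV/dt = Q_in − Q_out = -5.1000 L/min, so V(t) = 803 − 5.1000 t and V(33.4) = 632.66 L.
No dye enters, so dm/dt = −Q_out · (m/V).
dm/m = −Q_out dt/(V₀ − 5.1000 t); integrating gives ln(m/m₀) = −(Q_out/(Q_in−Q_out)) ln(V/V₀).
m = m₀ (V₀/V)^(Q_out/(Q_in−Q_out)) = 6.83 × (803/632.66)^(-4.9804) = 2.0832 mg.

2.08 mg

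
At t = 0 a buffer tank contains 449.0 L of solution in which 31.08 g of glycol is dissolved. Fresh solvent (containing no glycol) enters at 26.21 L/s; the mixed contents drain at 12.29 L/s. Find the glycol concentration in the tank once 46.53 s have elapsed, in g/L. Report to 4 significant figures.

Let m(t) be the amount of glycol. Volume: V(t) = V₀ + (Q_in − Q_out) t = 449.0 + 13.9200 t; V(46.53) = 1096.70 L.
Species balance (pure solvent in): dm/dt = −Q_out · m/V(t).
Separate: dm/m = −Q_out dt/V(t) ⇒ ln(m/m₀) = −(Q_out/(Q_in−Q_out)) ln(V/V₀).
m = m₀ (V₀/V)^(Q_out/(Q_in−Q_out)) = 31.08 × (449.0/1096.70)^(0.882902) = 14.1272 g.
C = m/V = 14.1272/1096.70 = 0.0128816 g/L.

0.01288 g/L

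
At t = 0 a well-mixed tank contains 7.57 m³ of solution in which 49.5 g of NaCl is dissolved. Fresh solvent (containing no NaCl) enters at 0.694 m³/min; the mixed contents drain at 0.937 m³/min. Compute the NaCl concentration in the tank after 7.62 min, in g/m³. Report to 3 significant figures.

2.93 g/m³

Total volume: dV/dt = Q_in − Q_out = -0.24300 m³/min, so V(t) = 7.57 − 0.24300 t and V(7.62) = 5.7183 m³.
Species balance (pure solvent in): dm/dt = −Q_out · m/V(t).
Separate: dm/m = −Q_out dt/V(t) ⇒ ln(m/m₀) = −(Q_out/(Q_in−Q_out)) ln(V/V₀).
m = m₀ (V₀/V)^(Q_out/(Q_in−Q_out)) = 49.5 × (7.57/5.7183)^(-3.8560) = 16.782 g.
C = m/V = 16.782/5.7183 = 2.9348 g/m³.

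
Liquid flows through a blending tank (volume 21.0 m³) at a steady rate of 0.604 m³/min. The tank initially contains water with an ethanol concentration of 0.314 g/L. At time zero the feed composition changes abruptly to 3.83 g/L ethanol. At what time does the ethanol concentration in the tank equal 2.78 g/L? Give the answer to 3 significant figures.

42.0 min

Accumulation = in − out for the solute gives V dC/dt = Q(C_in − C), so τ = V/Q = 34.768 min.
C(t) = C_in + (C₀ − C_in) e^(−t/τ). Set C = 2.78 and solve for t:
e^(−t/τ) = (C − C_in)/(C₀ − C_in) = (2.78 − 3.83)/(0.314 − 3.83) = 0.29863
t = −τ ln(…) = 34.768 × 1.2085 = 42.019 min.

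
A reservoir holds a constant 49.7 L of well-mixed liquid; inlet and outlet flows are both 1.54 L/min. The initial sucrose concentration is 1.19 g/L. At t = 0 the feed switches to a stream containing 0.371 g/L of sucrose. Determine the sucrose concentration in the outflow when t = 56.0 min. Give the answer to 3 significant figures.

Mass balance on the solute (V constant): V dC/dt = Q(C_in − C).
Rewrite as dC/dt + C/τ = C_in/τ, τ = V/Q = 32.273 min.
Solution: C(t) = C_in + (C₀ − C_in) e^(−t/τ).
C(56.0) = 0.371 + (1.19 − 0.371)·e^(−56.0/32.273) = 0.371 + (0.81900)·0.17636 = 0.51544 g/L.

0.515 g/L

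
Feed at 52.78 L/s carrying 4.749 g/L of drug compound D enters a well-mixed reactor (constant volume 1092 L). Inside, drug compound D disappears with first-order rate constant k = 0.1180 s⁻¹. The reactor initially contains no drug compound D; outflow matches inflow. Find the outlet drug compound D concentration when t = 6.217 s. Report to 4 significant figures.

0.8893 g/L

Species balance: V dC/dt = Q C_in − Q C − k V C.
This is linear with rate a = Q/V + k = 0.166333 s⁻¹.
C_ss = Q C_in/(Q + kV) = 1.37997 g/L; C(t) = C_ss + (C₀ − C_ss) e^(−a t).
C(6.217) = 1.37997 + (-1.37997)·e^(−0.166333·6.217) = 1.37997 + (-1.37997)·0.355548 = 0.889324 g/L.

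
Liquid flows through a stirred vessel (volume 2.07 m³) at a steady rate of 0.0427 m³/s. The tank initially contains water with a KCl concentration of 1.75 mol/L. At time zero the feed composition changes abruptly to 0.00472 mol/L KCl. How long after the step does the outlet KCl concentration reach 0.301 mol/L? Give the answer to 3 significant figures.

Accumulation = in − out for the solute gives V dC/dt = Q(C_in − C), so τ = V/Q = 48.478 s.
C(t) = C_in + (C₀ − C_in) e^(−t/τ). Set C = 0.301 and solve for t:
e^(−t/τ) = (C − C_in)/(C₀ − C_in) = (0.301 − 0.00472)/(1.75 − 0.00472) = 0.16976
t = −τ ln(…) = 48.478 × 1.7734 = 85.969 s.

86.0 s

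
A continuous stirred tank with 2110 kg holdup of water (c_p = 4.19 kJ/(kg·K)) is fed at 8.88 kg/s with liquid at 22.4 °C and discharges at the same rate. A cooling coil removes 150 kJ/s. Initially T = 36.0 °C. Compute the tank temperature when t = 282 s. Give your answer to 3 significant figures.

23.7 °C

Energy balance: M c_p dT/dt = ṁ c_p (T_in − T) − 150.
Rearrange: dT/dt = (T_ss − T)/τ with τ = M/ṁ = 237.61 s and T_ss = T_in − Q̇/(ṁ c_p) = 18.369 °C.
Solution: T(t) = T_ss + (T₀ − T_ss) e^(−t/τ).
T(282) = 18.369 + (17.631)·e^(−282/237.61) = 18.369 + (17.631)·0.30519 = 23.750 °C.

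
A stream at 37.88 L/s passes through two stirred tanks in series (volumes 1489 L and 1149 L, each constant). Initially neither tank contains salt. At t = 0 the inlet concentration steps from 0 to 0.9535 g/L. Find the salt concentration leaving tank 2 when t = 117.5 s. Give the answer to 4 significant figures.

0.8103 g/L

Each tank obeys Vᵢ dCᵢ/dt = Q(Cᵢ₋₁ − Cᵢ), so τᵢ = Vᵢ/Q.
τ₁ = 1489/37.88 = 39.3083 s; τ₂ = 1149/37.88 = 30.3326 s.
Solving the cascade with C₁(0)=C₂(0)=0 gives C₂(t) = C_in[1 − (τ₁ e^(−t/τ₁) − τ₂ e^(−t/τ₂))/(τ₁ − τ₂)].
At t = 117.5: e^(−t/τ₁) = 0.0503283, e^(−t/τ₂) = 0.0207810.
C₂ = 0.9535·[1 − (39.3083·0.0503283 − 30.3326·0.0207810)/(8.97571)] = 0.9535·0.849819 = 0.810303 g/L.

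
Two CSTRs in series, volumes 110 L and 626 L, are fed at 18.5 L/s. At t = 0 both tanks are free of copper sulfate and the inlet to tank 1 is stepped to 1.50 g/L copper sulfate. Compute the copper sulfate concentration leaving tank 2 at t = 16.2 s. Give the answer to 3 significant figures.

0.394 g/L

Species balance on tank i: dCᵢ/dt = (Cᵢ₋₁ − Cᵢ)/τᵢ with τᵢ = Vᵢ/Q.
τ₁ = 110/18.5 = 5.9459 s; τ₂ = 626/18.5 = 33.838 s.
Tank 1: C₁ = C_in(1 − e^(−t/τ₁)). Tank 2 (τ₁ ≠ τ₂): C₂ = C_in[1 − (τ₁ e^(−t/τ₁) − τ₂ e^(−t/τ₂))/(τ₁ − τ₂)].
At t = 16.2: e^(−t/τ₁) = 0.065576, e^(−t/τ₂) = 0.61955.
C₂ = 1.50·[1 − (5.9459·0.065576 − 33.838·0.61955)/(-27.892)] = 1.50·0.26235 = 0.39352 g/L.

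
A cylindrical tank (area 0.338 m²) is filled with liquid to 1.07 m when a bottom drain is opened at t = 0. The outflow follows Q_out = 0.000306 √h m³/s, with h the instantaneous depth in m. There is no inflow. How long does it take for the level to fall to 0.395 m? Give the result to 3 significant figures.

With no inflow, A dh/dt = −0.000306 √h.
∫ h^(−1/2) dh = −(0.000306/A) ∫ dt, giving 2√h = 2√h₀ − (0.000306/A) t.
t = 2A(√h₀ − √h)/0.000306 = 2·0.338·(√1.07 − √0.395)/0.000306
  = 0.67600 × (1.0344 − 0.62849) / 0.000306 = 896.73 s.

897 s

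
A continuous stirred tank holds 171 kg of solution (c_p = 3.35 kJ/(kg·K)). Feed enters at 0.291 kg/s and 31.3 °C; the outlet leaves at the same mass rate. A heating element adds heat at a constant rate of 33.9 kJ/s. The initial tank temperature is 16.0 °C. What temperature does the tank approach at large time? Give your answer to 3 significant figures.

66.1 °C

First-law balance (no shaft work): M c_p dT/dt = ṁ c_p (T_in − T) + 33.9.
At steady state dT/dt = 0 ⇒ T_ss = T_in + Q̇/(ṁ c_p) = 31.3 + 33.9/(0.291·3.35) = 66.075 °C.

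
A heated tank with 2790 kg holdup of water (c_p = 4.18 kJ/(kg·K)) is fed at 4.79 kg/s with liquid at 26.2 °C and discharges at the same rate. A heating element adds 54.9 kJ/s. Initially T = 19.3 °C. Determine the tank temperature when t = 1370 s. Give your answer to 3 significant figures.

28.0 °C

M c_p dT/dt = ṁ c_p (T_in − T) + Q̇.
Rearrange: dT/dt = (T_ss − T)/τ with τ = M/ṁ = 582.46 s and T_ss = T_in + Q̇/(ṁ c_p) = 28.942 °C.
T approaches T_ss exponentially: T(t) = T_ss + (T₀ − T_ss) e^(−t/τ).
T(1370) = 28.942 + (-9.6420)·e^(−1370/582.46) = 28.942 + (-9.6420)·0.095171 = 28.024 °C.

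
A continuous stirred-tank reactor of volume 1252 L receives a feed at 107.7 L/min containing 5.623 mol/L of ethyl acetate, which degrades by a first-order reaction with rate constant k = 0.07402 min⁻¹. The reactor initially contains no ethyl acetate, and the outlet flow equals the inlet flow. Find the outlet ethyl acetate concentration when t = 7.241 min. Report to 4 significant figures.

V dC/dt = Q(C_in − C) − k V C.
dC/dt = (Q/V) C_in − (Q/V + k) C; effective rate a = Q/V + k = 0.0860224 + 0.07402 = 0.160042 min⁻¹.
C_ss = Q C_in/(Q + kV) = 3.02235 mol/L; C(t) = C_ss + (C₀ − C_ss) e^(−a t).
C(7.241) = 3.02235 + (-3.02235)·e^(−0.160042·7.241) = 3.02235 + (-3.02235)·0.313842 = 2.07381 mol/L.

2.074 mol/L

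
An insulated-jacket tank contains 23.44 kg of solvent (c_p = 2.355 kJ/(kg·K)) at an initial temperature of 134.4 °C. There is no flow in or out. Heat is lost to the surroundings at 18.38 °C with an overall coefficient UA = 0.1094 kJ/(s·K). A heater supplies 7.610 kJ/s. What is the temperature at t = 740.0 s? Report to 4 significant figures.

98.66 °C

Lumped-capacitance energy balance: M c_p dT/dt = UA(T_amb − T) + Q̇.
dT/dt = (T_ss − T)/τ with T_ss = T_amb + Q̇/UA = 18.38 + 7.610/0.1094 = 87.9412 °C, τ = M c_p/UA = 23.44·2.355/0.1094 = 504.581 s.
Solution: T(t) = T_ss + (T₀ − T_ss) e^(−t/τ).
T(740.0) = 87.9412 + (46.4588)·0.230717 = 98.6601 °C.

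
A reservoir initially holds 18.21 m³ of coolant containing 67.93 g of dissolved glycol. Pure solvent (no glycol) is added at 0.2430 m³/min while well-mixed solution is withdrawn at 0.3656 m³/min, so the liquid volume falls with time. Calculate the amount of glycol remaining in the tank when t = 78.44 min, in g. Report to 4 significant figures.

7.235 g

Total volume: dV/dt = Q_in − Q_out = -0.122600 m³/min, so V(t) = 18.21 − 0.122600 t and V(78.44) = 8.59326 m³.
Species balance (pure solvent in): dm/dt = −Q_out · m/V(t).
dm/m = −Q_out dt/(V₀ − 0.122600 t); integrating gives ln(m/m₀) = −(Q_out/(Q_in−Q_out)) ln(V/V₀).
m = m₀ (V₀/V)^(Q_out/(Q_in−Q_out)) = 67.93 × (18.21/8.59326)^(-2.98206) = 7.23532 g.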